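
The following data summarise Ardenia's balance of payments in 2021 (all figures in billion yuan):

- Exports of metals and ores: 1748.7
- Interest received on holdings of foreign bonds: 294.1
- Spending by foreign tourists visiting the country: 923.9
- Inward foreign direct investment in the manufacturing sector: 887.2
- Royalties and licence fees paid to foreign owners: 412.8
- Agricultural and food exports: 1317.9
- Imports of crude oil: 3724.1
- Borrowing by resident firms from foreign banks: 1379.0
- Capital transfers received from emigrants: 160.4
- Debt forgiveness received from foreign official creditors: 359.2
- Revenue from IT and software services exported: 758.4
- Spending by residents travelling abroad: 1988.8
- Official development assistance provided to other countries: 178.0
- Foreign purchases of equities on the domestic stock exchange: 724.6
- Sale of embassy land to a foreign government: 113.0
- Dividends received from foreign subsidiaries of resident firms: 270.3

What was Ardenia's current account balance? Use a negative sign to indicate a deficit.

Goods: -3724.1 + 1317.9 + 1748.7 = -657.5
Services: -1988.8 + 758.4 + 923.9 - 412.8 = -719.3
Primary income: 294.1 + 270.3 = 564.4
Secondary income: -178.0
Current account = (-657.5) + (-719.3) + 564.4 + (-178.0) = -990.4
(Excluded from the current account — financial account: inward foreign direct investment in the manufacturing sector 887.2, borrowing by resident firms from foreign banks 1379.0, foreign purchases of equities on the domestic stock exchange 724.6; capital account: capital transfers received from emigrants 160.4, debt forgiveness received from foreign official creditors 359.2, sale of embassy land to a foreign government 113.0.)

-990.4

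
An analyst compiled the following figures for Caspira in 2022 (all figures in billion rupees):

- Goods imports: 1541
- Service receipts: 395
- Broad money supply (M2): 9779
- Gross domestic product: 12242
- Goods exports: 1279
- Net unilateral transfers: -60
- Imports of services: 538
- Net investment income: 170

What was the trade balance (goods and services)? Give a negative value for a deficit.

Goods balance = 1279 - 1541 = -262
Services balance = 395 - 538 = -143
Trade balance (goods + services) = -262 + (-143) = -405

-405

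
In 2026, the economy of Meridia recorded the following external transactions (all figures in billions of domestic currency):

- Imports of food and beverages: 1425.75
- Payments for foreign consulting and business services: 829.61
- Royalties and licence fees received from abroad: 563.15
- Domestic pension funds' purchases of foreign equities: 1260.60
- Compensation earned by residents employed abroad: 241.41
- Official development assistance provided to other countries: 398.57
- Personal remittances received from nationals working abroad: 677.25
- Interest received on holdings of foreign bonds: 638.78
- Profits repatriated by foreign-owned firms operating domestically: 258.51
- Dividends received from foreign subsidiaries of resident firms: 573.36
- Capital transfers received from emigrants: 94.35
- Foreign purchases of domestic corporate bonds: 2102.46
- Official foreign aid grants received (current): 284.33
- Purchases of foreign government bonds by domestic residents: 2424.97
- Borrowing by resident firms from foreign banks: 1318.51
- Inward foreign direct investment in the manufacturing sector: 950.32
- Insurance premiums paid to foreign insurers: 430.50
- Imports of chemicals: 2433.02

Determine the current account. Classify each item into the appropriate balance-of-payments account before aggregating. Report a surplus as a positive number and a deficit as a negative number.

Goods: -1425.75 - 2433.02 = -3858.77
Services: 563.15 - 829.61 - 430.50 = -696.96
Primary income: -258.51 + 241.41 + 573.36 + 638.78 = 1195.04
Secondary income: 284.33 - 398.57 + 677.25 = 563.01
Current account = (-3858.77) + (-696.96) + 1195.04 + 563.01 = -2797.68
(Excluded from the current account — financial account: domestic pension funds' purchases of foreign equities 1260.60, foreign purchases of domestic corporate bonds 2102.46, purchases of foreign government bonds by domestic residents 2424.97, borrowing by resident firms from foreign banks 1318.51, inward foreign direct investment in the manufacturing sector 950.32; capital account: capital transfers received from emigrants 94.35.)

-2797.68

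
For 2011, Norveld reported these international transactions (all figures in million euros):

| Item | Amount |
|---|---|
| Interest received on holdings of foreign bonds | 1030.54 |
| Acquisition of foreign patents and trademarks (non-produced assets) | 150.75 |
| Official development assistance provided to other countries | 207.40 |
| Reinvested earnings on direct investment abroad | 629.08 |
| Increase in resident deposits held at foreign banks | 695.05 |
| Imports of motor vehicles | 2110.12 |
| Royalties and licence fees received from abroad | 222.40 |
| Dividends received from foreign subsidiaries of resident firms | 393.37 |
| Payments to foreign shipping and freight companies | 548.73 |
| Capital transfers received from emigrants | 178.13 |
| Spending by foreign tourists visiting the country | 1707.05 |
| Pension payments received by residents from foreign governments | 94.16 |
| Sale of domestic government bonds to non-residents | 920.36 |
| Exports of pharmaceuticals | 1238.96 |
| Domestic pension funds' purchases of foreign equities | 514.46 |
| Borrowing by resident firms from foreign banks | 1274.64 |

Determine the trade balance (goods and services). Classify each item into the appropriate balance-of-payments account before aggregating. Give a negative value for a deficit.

Goods: 1238.96 - 2110.12 = -871.16
Services: -548.73 + 222.40 + 1707.05 = 1380.72
Trade balance = -871.16 + 1380.72 = 509.56
(Excluded from the trade balance — primary income: interest received on holdings of foreign bonds 1030.54, reinvested earnings on direct investment abroad 629.08, dividends received from foreign subsidiaries of resident firms 393.37; capital account: acquisition of foreign patents and trademarks (non-produced assets) 150.75, capital transfers received from emigrants 178.13; secondary income: official development assistance provided to other countries 207.40, pension payments received by residents from foreign governments 94.16; financial account: increase in resident deposits held at foreign banks 695.05, sale of domestic government bonds to non-residents 920.36, domestic pension funds' purchases of foreign equities 514.46, borrowing by resident firms from foreign banks 1274.64.)

509.56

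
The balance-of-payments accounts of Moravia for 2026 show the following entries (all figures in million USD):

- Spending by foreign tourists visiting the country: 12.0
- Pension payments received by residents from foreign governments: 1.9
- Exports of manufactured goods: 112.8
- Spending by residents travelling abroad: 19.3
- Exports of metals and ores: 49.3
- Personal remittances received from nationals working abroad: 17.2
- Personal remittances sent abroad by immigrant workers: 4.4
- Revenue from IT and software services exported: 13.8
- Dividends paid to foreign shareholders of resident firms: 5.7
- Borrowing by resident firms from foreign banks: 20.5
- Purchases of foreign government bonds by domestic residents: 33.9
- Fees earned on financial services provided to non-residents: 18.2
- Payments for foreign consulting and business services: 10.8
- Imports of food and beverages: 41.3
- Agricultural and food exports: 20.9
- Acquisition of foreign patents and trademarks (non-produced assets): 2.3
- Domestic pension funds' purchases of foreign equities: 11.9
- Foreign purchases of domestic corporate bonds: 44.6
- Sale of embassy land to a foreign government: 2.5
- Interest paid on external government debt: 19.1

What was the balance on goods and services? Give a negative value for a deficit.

155.6

Goods: 112.8 - 41.3 + 49.3 + 20.9 = 141.7
Services: 12.0 - 10.8 - 19.3 + 13.8 + 18.2 = 13.9
Trade balance = 141.7 + 13.9 = 155.6
(Excluded from the trade balance — secondary income: pension payments received by residents from foreign governments 1.9, personal remittances received from nationals working abroad 17.2, personal remittances sent abroad by immigrant workers 4.4; primary income: dividends paid to foreign shareholders of resident firms 5.7, interest paid on external government debt 19.1; financial account: borrowing by resident firms from foreign banks 20.5, purchases of foreign government bonds by domestic residents 33.9, domestic pension funds' purchases of foreign equities 11.9, foreign purchases of domestic corporate bonds 44.6; capital account: acquisition of foreign patents and trademarks (non-produced assets) 2.3, sale of embassy land to a foreign government 2.5.)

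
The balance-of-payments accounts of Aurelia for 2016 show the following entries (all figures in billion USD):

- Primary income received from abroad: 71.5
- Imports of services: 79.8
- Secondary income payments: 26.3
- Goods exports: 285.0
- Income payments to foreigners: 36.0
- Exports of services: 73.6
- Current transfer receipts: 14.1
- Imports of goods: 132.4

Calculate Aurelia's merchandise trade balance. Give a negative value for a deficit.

152.6

Goods balance = 285.0 - 132.4 = 152.6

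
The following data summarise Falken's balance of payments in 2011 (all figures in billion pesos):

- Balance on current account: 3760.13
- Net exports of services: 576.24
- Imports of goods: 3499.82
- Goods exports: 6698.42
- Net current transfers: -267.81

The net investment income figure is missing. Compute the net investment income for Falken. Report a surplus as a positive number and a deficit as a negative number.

253.10

Current account = goods balance + services balance + net primary income + net secondary income
Sum of the known components = 3507.03
Net investment income = CA - (known components) = 3760.13 - 3507.03 = 253.10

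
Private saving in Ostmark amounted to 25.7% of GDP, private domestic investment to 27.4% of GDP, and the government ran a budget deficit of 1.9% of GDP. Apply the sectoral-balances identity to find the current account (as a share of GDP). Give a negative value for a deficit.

By the sectoral-balances identity, CA = (S_private - I) + (T - G).
Private balance = 25.7 - 27.4 = -1.7
Government balance (T - G) = -1.9
CA = -1.7 + (-1.9) = -3.6

-3.6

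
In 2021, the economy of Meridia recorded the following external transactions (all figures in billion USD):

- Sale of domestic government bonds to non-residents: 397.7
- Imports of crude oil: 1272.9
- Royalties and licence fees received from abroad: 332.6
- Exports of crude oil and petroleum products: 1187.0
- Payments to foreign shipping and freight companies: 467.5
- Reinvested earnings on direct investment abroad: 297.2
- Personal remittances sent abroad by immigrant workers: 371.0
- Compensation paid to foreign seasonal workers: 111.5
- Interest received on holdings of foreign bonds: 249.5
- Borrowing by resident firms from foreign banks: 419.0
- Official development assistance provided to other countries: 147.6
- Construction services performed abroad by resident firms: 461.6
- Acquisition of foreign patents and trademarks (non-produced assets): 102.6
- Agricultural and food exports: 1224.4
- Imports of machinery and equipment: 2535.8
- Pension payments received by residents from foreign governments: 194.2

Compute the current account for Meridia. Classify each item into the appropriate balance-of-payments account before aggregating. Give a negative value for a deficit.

Goods: 1187.0 - 1272.9 + 1224.4 - 2535.8 = -1397.3
Services: 461.6 - 467.5 + 332.6 = 326.7
Primary income: 249.5 - 111.5 + 297.2 = 435.2
Secondary income: -147.6 - 371.0 + 194.2 = -324.4
Current account = (-1397.3) + 326.7 + 435.2 + (-324.4) = -959.8
(Excluded from the current account — financial account: sale of domestic government bonds to non-residents 397.7, borrowing by resident firms from foreign banks 419.0; capital account: acquisition of foreign patents and trademarks (non-produced assets) 102.6.)

-959.8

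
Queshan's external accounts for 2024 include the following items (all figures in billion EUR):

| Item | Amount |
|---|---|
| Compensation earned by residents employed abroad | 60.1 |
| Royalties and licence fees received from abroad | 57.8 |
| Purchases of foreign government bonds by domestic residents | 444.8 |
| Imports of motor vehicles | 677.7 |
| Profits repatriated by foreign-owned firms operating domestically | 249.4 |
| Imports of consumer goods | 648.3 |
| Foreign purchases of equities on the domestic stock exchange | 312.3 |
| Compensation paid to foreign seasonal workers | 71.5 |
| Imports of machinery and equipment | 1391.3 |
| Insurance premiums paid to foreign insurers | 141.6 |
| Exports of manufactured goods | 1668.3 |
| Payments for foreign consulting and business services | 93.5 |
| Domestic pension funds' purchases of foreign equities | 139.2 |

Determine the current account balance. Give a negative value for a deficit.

Goods: -677.7 - 1391.3 + 1668.3 - 648.3 = -1049.0
Services: 57.8 - 141.6 - 93.5 = -177.3
Primary income: -249.4 - 71.5 + 60.1 = -260.8
Current account = (-1049.0) + (-177.3) + (-260.8) = -1487.1
(Excluded from the current account — financial account: purchases of foreign government bonds by domestic residents 444.8, foreign purchases of equities on the domestic stock exchange 312.3, domestic pension funds' purchases of foreign equities 139.2.)

-1487.1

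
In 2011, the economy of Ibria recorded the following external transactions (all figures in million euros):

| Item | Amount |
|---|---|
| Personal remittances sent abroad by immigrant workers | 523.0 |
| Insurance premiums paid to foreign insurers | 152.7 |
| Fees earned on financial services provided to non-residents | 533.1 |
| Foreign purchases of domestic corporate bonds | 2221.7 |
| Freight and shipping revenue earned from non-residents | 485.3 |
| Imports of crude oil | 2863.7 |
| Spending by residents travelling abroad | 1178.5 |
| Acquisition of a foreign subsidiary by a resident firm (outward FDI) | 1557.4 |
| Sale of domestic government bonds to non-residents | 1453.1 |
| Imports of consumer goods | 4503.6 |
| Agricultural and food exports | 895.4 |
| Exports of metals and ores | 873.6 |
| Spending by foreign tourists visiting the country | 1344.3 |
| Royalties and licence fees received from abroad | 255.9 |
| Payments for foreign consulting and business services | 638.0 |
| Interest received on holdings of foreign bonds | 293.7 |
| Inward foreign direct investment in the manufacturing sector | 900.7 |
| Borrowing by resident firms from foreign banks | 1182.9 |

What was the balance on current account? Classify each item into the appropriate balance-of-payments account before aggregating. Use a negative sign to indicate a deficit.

-5178.2

Goods: 895.4 - 4503.6 - 2863.7 + 873.6 = -5598.3
Services: -638.0 - 152.7 - 1178.5 + 485.3 + 533.1 + 1344.3 + 255.9 = 649.4
Primary income: 293.7
Secondary income: -523.0
Current account = (-5598.3) + 649.4 + 293.7 + (-523.0) = -5178.2
(Excluded from the current account — financial account: foreign purchases of domestic corporate bonds 2221.7, acquisition of a foreign subsidiary by a resident firm (outward FDI) 1557.4, sale of domestic government bonds to non-residents 1453.1, inward foreign direct investment in the manufacturing sector 900.7, borrowing by resident firms from foreign banks 1182.9.)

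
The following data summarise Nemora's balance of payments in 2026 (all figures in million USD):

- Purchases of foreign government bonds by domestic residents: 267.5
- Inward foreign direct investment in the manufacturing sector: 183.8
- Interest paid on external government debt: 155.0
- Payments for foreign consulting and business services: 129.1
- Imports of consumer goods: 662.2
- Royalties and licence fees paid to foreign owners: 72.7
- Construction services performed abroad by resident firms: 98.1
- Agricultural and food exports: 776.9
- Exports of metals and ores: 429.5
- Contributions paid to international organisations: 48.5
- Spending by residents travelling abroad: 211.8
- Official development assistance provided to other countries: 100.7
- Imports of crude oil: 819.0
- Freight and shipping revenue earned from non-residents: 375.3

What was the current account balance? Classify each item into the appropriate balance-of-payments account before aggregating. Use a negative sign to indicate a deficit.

-519.2

Goods: -819.0 + 776.9 - 662.2 + 429.5 = -274.8
Services: 375.3 - 72.7 - 129.1 + 98.1 - 211.8 = 59.8
Primary income: -155.0
Secondary income: -48.5 - 100.7 = -149.2
Current account = (-274.8) + 59.8 + (-155.0) + (-149.2) = -519.2
(Excluded from the current account — financial account: purchases of foreign government bonds by domestic residents 267.5, inward foreign direct investment in the manufacturing sector 183.8.)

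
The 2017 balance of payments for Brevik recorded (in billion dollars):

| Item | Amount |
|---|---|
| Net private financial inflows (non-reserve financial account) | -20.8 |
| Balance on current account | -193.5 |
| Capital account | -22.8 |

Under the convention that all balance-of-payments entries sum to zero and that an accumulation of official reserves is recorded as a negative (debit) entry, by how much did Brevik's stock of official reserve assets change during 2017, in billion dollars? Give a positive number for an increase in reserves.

Official reserve transactions balance = -((-193.5) + (-22.8) + (-20.8)) = 237.1
An accumulation of reserves is recorded as a debit (negative entry), so the change in the stock of reserves is the negative of that balance.
Change in official reserves = -(237.1) = -237.1

-237.1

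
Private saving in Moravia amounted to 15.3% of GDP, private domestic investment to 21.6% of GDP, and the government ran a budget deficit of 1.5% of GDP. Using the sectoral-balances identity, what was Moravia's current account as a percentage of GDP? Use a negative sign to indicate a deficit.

By the sectoral-balances identity, CA = (S_private - I) + (T - G).
Private balance = 15.3 - 21.6 = -6.3
Government balance (T - G) = -1.5
CA = -6.3 + (-1.5) = -7.8

-7.8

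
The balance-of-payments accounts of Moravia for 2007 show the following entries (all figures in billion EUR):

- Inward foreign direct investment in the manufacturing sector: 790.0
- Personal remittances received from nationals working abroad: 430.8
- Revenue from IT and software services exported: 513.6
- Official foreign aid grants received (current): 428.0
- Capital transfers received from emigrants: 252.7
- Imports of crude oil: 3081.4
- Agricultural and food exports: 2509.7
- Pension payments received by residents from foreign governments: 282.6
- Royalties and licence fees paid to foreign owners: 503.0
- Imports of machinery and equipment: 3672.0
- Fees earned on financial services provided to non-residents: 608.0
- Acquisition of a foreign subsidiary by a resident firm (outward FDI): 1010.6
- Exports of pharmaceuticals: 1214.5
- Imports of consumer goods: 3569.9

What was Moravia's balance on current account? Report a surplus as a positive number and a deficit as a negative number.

-4839.1

Goods: -3672.0 + 1214.5 + 2509.7 - 3569.9 - 3081.4 = -6599.1
Services: -503.0 + 513.6 + 608.0 = 618.6
Secondary income: 430.8 + 282.6 + 428.0 = 1141.4
Current account = (-6599.1) + 618.6 + 1141.4 = -4839.1
(Excluded from the current account — financial account: inward foreign direct investment in the manufacturing sector 790.0, acquisition of a foreign subsidiary by a resident firm (outward FDI) 1010.6; capital account: capital transfers received from emigrants 252.7.)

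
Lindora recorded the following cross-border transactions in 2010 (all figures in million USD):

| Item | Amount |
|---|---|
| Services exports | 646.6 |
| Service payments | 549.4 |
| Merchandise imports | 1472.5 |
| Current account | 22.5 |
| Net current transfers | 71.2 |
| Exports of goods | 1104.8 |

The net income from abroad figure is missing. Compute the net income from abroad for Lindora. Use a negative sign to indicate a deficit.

Current account = goods balance + services balance + net primary income + net secondary income
Sum of the known components = -199.3
Net income from abroad = CA - (known components) = 22.5 - (-199.3) = 221.8

221.8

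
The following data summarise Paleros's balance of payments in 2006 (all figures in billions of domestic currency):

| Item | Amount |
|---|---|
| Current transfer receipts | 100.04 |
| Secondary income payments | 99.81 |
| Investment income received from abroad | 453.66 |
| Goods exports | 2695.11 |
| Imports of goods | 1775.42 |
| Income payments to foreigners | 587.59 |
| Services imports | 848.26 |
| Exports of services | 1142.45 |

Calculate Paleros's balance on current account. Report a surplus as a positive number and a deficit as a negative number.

1080.18

Goods balance = 2695.11 - 1775.42 = 919.69
Services balance = 1142.45 - 848.26 = 294.19
Trade balance (goods + services) = 919.69 + 294.19 = 1213.88
Net primary income = 453.66 - 587.59 = -133.93
Net secondary income = 100.04 - 99.81 = 0.23
Current account = 1213.88 + (-133.93) + 0.23 = 1080.18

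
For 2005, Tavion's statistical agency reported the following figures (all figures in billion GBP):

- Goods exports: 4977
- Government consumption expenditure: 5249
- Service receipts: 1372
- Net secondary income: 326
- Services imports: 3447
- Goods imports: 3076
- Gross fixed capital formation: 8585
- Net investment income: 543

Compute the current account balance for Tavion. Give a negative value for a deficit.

Goods balance = 4977 - 3076 = 1901
Services balance = 1372 - 3447 = -2075
Trade balance (goods + services) = 1901 + (-2075) = -174
Net primary income = 543
Net secondary income = 326
Current account = -174 + 543 + 326 = 695

695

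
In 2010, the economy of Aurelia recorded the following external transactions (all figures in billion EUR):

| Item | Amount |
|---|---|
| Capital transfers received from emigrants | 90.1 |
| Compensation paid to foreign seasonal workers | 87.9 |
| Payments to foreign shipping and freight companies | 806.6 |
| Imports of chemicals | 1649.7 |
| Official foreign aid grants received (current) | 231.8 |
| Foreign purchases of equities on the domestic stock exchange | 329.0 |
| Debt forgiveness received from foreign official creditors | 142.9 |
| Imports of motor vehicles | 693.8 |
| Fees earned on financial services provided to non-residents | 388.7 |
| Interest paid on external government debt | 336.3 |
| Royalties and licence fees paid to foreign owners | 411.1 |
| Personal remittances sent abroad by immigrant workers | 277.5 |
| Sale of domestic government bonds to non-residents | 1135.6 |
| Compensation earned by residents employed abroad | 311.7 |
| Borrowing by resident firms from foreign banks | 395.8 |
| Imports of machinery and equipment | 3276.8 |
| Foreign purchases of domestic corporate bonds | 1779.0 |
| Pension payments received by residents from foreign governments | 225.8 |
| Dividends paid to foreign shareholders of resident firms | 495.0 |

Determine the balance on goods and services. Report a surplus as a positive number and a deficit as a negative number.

Goods: -1649.7 - 3276.8 - 693.8 = -5620.3
Services: -806.6 + 388.7 - 411.1 = -829.0
Trade balance = -5620.3 + (-829.0) = -6449.3
(Excluded from the trade balance — capital account: capital transfers received from emigrants 90.1, debt forgiveness received from foreign official creditors 142.9; primary income: compensation paid to foreign seasonal workers 87.9, interest paid on external government debt 336.3, compensation earned by residents employed abroad 311.7, dividends paid to foreign shareholders of resident firms 495.0; secondary income: official foreign aid grants received (current) 231.8, personal remittances sent abroad by immigrant workers 277.5, pension payments received by residents from foreign governments 225.8; financial account: foreign purchases of equities on the domestic stock exchange 329.0, sale of domestic government bonds to non-residents 1135.6, borrowing by resident firms from foreign banks 395.8, foreign purchases of domestic corporate bonds 1779.0.)

-6449.3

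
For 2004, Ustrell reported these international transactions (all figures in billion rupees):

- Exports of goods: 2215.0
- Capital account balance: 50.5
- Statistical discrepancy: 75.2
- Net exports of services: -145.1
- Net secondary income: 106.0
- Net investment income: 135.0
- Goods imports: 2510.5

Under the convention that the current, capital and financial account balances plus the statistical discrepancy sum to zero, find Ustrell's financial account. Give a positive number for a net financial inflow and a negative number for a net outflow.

Goods balance = 2215.0 - 2510.5 = -295.5
Services balance = -145.1
Trade balance (goods + services) = -295.5 + (-145.1) = -440.6
Net primary income = 135.0
Net secondary income = 106.0
Current account = -440.6 + 135.0 + 106.0 = -199.6
Financial account = -(-199.6 + 50.5 + 75.2) = 73.9

73.9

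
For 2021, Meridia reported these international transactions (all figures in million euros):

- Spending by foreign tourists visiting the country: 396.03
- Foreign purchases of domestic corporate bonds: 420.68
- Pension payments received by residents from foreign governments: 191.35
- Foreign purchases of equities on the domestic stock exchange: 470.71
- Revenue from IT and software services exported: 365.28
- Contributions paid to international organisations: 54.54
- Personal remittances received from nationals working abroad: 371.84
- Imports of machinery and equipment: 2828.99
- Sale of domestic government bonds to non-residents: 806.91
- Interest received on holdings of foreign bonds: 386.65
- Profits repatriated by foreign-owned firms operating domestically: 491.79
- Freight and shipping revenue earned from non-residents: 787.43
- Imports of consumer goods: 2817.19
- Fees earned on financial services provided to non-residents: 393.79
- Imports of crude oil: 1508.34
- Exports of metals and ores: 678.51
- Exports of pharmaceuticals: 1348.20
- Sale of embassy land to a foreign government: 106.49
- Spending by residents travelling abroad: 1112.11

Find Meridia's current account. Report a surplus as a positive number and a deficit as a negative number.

-3893.88

Goods: 1348.20 + 678.51 - 1508.34 - 2828.99 - 2817.19 = -5127.81
Services: 396.03 + 365.28 - 1112.11 + 787.43 + 393.79 = 830.42
Primary income: 386.65 - 491.79 = -105.14
Secondary income: 371.84 + 191.35 - 54.54 = 508.65
Current account = (-5127.81) + 830.42 + (-105.14) + 508.65 = -3893.88
(Excluded from the current account — financial account: foreign purchases of domestic corporate bonds 420.68, foreign purchases of equities on the domestic stock exchange 470.71, sale of domestic government bonds to non-residents 806.91; capital account: sale of embassy land to a foreign government 106.49.)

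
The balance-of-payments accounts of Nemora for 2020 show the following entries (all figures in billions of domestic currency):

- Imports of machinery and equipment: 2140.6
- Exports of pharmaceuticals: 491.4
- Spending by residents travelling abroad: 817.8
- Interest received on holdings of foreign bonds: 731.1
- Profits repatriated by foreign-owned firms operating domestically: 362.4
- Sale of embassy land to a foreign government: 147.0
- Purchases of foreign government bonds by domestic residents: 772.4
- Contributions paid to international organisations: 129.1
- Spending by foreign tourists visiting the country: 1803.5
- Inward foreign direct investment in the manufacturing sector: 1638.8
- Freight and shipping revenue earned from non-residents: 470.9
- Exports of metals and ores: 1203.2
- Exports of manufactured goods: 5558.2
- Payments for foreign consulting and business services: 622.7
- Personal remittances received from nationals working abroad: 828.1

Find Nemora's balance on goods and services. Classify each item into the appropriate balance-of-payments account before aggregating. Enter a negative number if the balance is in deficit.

5946.1

Goods: 5558.2 + 491.4 + 1203.2 - 2140.6 = 5112.2
Services: -622.7 + 1803.5 + 470.9 - 817.8 = 833.9
Trade balance = 5112.2 + 833.9 = 5946.1
(Excluded from the trade balance — primary income: interest received on holdings of foreign bonds 731.1, profits repatriated by foreign-owned firms operating domestically 362.4; capital account: sale of embassy land to a foreign government 147.0; financial account: purchases of foreign government bonds by domestic residents 772.4, inward foreign direct investment in the manufacturing sector 1638.8; secondary income: contributions paid to international organisations 129.1, personal remittances received from nationals working abroad 828.1.)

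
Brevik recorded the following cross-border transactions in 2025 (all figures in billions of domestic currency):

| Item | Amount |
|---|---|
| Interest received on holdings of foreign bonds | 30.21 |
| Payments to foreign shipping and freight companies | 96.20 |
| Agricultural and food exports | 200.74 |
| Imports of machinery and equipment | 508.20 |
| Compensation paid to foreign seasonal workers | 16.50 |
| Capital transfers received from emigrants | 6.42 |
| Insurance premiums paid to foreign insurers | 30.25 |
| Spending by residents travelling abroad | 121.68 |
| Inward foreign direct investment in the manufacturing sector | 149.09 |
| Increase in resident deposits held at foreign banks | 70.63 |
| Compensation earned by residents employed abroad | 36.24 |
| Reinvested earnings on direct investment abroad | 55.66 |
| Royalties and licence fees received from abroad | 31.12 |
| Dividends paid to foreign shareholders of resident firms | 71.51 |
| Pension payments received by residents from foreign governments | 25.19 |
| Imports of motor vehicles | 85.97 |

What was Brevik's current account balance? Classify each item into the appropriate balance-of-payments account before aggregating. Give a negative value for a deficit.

-551.15

Goods: -508.20 + 200.74 - 85.97 = -393.43
Services: 31.12 - 30.25 - 96.20 - 121.68 = -217.01
Primary income: -16.50 + 30.21 - 71.51 + 36.24 + 55.66 = 34.10
Secondary income: 25.19
Current account = (-393.43) + (-217.01) + 34.10 + 25.19 = -551.15
(Excluded from the current account — capital account: capital transfers received from emigrants 6.42; financial account: inward foreign direct investment in the manufacturing sector 149.09, increase in resident deposits held at foreign banks 70.63.)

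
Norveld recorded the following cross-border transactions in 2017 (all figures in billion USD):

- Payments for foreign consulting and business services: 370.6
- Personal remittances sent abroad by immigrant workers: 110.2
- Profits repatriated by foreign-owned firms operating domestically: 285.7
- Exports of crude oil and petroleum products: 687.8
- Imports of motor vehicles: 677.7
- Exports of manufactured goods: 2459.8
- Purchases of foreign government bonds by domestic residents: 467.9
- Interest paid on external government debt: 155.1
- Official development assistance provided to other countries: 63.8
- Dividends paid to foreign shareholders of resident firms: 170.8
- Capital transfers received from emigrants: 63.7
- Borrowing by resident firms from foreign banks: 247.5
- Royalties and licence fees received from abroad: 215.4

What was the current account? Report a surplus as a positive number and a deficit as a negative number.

1529.1

Goods: 687.8 - 677.7 + 2459.8 = 2469.9
Services: -370.6 + 215.4 = -155.2
Primary income: -155.1 - 285.7 - 170.8 = -611.6
Secondary income: -63.8 - 110.2 = -174.0
Current account = 2469.9 + (-155.2) + (-611.6) + (-174.0) = 1529.1
(Excluded from the current account — financial account: purchases of foreign government bonds by domestic residents 467.9, borrowing by resident firms from foreign banks 247.5; capital account: capital transfers received from emigrants 63.7.)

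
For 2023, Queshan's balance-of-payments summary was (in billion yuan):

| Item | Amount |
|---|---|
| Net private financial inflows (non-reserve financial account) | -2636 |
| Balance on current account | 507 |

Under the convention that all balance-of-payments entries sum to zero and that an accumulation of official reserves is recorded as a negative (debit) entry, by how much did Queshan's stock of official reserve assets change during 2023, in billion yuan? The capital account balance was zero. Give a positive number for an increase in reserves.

-2129

Official reserve transactions balance = -(507 + (-2636)) = 2129
An accumulation of reserves is recorded as a debit (negative entry), so the change in the stock of reserves is the negative of that balance.
Change in official reserves = -(2129) = -2129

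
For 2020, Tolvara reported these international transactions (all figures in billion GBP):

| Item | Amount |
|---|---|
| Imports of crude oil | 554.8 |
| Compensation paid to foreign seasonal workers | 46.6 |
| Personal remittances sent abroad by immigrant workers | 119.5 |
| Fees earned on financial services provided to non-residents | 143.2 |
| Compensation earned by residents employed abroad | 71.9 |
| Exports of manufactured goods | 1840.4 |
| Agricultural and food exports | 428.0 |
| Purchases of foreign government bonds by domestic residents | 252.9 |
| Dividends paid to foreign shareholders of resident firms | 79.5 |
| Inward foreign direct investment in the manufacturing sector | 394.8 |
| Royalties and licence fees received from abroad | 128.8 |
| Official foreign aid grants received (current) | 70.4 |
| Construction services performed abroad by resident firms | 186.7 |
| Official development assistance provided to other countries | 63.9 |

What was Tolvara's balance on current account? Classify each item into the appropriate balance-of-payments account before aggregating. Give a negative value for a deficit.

2005.1

Goods: 1840.4 - 554.8 + 428.0 = 1713.6
Services: 186.7 + 143.2 + 128.8 = 458.7
Primary income: -79.5 - 46.6 + 71.9 = -54.2
Secondary income: -119.5 + 70.4 - 63.9 = -113.0
Current account = 1713.6 + 458.7 + (-54.2) + (-113.0) = 2005.1
(Excluded from the current account — financial account: purchases of foreign government bonds by domestic residents 252.9, inward foreign direct investment in the manufacturing sector 394.8.)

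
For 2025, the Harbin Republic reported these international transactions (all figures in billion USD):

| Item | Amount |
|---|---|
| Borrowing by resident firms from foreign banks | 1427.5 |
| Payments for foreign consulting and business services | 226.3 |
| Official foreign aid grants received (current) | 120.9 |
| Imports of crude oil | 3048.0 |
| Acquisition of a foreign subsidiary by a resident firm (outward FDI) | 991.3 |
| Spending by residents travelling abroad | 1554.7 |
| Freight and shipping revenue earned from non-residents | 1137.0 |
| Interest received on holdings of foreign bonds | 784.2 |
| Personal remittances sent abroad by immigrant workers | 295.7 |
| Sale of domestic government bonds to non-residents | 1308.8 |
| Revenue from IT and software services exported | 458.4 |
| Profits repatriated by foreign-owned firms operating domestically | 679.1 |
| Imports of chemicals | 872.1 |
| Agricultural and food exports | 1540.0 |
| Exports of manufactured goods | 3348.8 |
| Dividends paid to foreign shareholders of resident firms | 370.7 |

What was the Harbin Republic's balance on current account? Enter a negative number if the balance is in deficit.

342.7

Goods: 1540.0 - 872.1 + 3348.8 - 3048.0 = 968.7
Services: 458.4 - 1554.7 + 1137.0 - 226.3 = -185.6
Primary income: 784.2 - 679.1 - 370.7 = -265.6
Secondary income: -295.7 + 120.9 = -174.8
Current account = 968.7 + (-185.6) + (-265.6) + (-174.8) = 342.7
(Excluded from the current account — financial account: borrowing by resident firms from foreign banks 1427.5, acquisition of a foreign subsidiary by a resident firm (outward FDI) 991.3, sale of domestic government bonds to non-residents 1308.8.)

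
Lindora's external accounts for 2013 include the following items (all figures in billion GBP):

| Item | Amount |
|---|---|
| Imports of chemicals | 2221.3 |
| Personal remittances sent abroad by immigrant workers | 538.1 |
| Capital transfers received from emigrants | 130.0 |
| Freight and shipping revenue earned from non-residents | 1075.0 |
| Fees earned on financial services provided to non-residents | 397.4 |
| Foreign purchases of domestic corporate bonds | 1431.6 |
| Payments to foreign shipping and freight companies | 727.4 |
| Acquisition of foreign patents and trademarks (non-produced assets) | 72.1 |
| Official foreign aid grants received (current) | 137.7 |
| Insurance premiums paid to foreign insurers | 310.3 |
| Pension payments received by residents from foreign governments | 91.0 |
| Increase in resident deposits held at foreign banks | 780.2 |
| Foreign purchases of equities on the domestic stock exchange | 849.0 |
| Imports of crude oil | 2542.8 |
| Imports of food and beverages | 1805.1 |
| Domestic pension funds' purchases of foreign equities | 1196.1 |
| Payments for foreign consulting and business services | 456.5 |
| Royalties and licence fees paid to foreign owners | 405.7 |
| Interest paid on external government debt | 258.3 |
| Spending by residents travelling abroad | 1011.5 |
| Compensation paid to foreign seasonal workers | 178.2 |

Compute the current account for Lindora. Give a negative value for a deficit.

-8754.1

Goods: -2221.3 - 2542.8 - 1805.1 = -6569.2
Services: -727.4 + 1075.0 - 310.3 - 456.5 + 397.4 - 1011.5 - 405.7 = -1439.0
Primary income: -258.3 - 178.2 = -436.5
Secondary income: -538.1 + 91.0 + 137.7 = -309.4
Current account = (-6569.2) + (-1439.0) + (-436.5) + (-309.4) = -8754.1
(Excluded from the current account — capital account: capital transfers received from emigrants 130.0, acquisition of foreign patents and trademarks (non-produced assets) 72.1; financial account: foreign purchases of domestic corporate bonds 1431.6, increase in resident deposits held at foreign banks 780.2, foreign purchases of equities on the domestic stock exchange 849.0, domestic pension funds' purchases of foreign equities 1196.1.)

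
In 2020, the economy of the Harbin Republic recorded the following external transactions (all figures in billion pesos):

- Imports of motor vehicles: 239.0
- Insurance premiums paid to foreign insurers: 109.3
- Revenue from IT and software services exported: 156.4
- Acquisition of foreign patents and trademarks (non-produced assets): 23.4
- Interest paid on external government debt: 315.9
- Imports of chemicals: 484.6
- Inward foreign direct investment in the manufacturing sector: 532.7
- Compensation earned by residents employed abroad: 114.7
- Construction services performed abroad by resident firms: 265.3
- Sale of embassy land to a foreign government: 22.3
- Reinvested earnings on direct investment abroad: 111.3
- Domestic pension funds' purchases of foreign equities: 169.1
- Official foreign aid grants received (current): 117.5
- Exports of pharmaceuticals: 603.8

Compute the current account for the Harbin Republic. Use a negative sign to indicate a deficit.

Goods: 603.8 - 484.6 - 239.0 = -119.8
Services: 265.3 + 156.4 - 109.3 = 312.4
Primary income: -315.9 + 114.7 + 111.3 = -89.9
Secondary income: 117.5
Current account = (-119.8) + 312.4 + (-89.9) + 117.5 = 220.2
(Excluded from the current account — capital account: acquisition of foreign patents and trademarks (non-produced assets) 23.4, sale of embassy land to a foreign government 22.3; financial account: inward foreign direct investment in the manufacturing sector 532.7, domestic pension funds' purchases of foreign equities 169.1.)

220.2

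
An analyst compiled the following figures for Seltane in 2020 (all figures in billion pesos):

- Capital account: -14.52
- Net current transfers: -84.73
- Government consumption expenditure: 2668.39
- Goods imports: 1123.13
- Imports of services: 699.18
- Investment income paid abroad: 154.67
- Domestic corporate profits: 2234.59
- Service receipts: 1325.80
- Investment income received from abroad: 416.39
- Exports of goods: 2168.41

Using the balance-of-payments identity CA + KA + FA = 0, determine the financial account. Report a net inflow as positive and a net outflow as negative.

-1834.37

Goods balance = 2168.41 - 1123.13 = 1045.28
Services balance = 1325.80 - 699.18 = 626.62
Trade balance (goods + services) = 1045.28 + 626.62 = 1671.90
Net primary income = 416.39 - 154.67 = 261.72
Net secondary income = -84.73
Current account = 1671.90 + 261.72 + (-84.73) = 1848.89
Financial account = -(1848.89 + (-14.52)) = -1834.37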